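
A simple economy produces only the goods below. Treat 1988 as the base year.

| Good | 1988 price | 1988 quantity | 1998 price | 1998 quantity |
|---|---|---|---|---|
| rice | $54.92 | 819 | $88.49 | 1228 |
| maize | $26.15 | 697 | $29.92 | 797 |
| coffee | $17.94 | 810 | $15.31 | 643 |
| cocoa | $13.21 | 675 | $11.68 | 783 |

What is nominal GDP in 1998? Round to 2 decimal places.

$151501.73

Nominal GDP 1998 = Σ (p_1998 × q_1998) = 88.49·1228 + 29.92·797 + 15.31·643 + 11.68·783 = 151501.73.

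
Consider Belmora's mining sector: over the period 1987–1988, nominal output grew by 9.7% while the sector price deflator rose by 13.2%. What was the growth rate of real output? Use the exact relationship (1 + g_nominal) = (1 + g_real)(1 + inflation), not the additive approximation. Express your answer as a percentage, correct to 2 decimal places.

(1 + g_nom) = (1 + g_real)(1 + π), so g_real = 1.0970 / 1.1320 − 1 = -0.03092.

-3.09%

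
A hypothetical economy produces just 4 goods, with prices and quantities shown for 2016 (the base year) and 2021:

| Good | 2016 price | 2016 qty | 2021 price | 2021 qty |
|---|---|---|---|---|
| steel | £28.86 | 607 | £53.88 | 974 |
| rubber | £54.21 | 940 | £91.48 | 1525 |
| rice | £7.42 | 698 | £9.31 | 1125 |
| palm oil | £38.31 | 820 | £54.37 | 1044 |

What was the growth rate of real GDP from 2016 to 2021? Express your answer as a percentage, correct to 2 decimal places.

Real GDP 2016 = Nominal GDP 2016 = 28.86·607 + 54.21·940 + 7.42·698 + 38.31·820 = 105068.78.
Real GDP 2021 (at 2016 prices) = 28.86·974 + 54.21·1525 + 7.42·1125 + 38.31·1044 = 159123.03.
Real growth = 159123.03/105068.78 − 1 = 0.5145.

51.45%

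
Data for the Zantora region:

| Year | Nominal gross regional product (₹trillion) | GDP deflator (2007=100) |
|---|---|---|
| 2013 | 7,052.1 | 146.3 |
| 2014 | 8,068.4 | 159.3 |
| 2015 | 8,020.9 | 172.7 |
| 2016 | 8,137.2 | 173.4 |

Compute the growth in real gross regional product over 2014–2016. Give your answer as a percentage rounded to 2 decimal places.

Real gross regional product 2014 = 8068.4/1.593 = 5064.91.
Real gross regional product 2016 = 8137.2/1.734 = 4692.73.
Change = 4692.73/5064.91 − 1 = -0.0735.

-7.35%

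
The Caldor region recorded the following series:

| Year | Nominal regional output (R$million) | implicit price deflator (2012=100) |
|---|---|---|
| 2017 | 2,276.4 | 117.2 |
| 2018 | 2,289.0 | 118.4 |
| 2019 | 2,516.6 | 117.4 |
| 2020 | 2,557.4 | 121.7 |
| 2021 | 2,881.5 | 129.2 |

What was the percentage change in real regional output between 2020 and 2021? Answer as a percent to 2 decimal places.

6.13%

Real regional output 2020 = 2557.4/1.217 = 2101.40.
Real regional output 2021 = 2881.5/1.292 = 2230.26.
Change = 2230.26/2101.40 − 1 = 0.0613.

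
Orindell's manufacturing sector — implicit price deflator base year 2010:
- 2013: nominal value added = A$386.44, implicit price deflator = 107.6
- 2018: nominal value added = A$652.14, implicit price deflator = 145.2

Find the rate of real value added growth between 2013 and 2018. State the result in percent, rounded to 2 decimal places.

Deflate each year: 2013 → 386.44/1.076 = 359.14; 2018 → 652.14/1.452 = 449.13.
So real value added changed by 449.13/359.14 − 1 = 0.2506, i.e. 25.06%.

25.06%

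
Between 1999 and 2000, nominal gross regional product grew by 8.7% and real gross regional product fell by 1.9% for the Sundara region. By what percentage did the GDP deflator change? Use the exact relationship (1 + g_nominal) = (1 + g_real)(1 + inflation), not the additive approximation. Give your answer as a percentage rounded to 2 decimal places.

10.81%

(1 + g_nom) = (1 + g_real)(1 + π), so π = 1.0870 / 0.9810 − 1 = 0.10805.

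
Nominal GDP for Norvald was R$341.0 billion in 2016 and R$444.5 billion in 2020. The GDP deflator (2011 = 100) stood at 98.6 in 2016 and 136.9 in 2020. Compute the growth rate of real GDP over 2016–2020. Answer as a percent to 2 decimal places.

Real GDP 2016 = 341.0 / 0.986 = 345.84.
Real GDP 2020 = 444.5 / 1.369 = 324.69.
Real growth = 324.69 / 345.84 − 1 = -0.0612.

-6.12%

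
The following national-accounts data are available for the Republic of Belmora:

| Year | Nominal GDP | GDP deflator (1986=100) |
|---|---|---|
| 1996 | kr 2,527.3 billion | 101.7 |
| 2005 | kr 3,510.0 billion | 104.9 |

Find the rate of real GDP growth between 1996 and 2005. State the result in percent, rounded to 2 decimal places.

Real GDP 1996 = 2527.3 / 1.017 = 2485.05.
Real GDP 2005 = 3510.0 / 1.049 = 3346.04.
Real growth = 3346.04 / 2485.05 − 1 = 0.3465.

34.65%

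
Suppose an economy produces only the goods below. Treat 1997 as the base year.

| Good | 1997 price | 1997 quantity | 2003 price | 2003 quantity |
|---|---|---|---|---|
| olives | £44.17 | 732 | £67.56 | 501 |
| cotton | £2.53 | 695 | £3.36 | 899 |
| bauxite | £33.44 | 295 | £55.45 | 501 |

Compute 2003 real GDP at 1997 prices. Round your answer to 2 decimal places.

Real GDP 2003 = Σ (p_1997 × q_2003) = 44.17·501 + 2.53·899 + 33.44·501 = 41157.08.

£41157.08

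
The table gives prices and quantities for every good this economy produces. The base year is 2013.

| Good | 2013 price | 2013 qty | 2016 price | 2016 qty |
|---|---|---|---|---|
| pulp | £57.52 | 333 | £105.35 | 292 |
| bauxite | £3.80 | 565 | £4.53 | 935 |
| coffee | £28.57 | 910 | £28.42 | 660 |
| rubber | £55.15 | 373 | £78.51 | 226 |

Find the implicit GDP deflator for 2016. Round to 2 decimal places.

Nominal GDP 2016 = 105.35·292 + 4.53·935 + 28.42·660 + 78.51·226 = 71498.21.
Real GDP 2016 (at 2013 prices) = 57.52·292 + 3.80·935 + 28.57·660 + 55.15·226 = 51668.94.
Deflator = Nominal/Real × 100 = 71498.21/51668.94 × 100 = 138.378.

138.38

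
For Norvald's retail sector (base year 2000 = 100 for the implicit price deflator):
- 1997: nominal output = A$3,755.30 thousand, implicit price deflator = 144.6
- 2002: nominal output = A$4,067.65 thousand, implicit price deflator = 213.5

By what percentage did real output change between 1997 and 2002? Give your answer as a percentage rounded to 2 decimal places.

-26.64%

Real output 1997 = 3755.30 / 1.446 = 2597.03.
Real output 2002 = 4067.65 / 2.135 = 1905.22.
Real growth = 1905.22 / 2597.03 − 1 = -0.2664.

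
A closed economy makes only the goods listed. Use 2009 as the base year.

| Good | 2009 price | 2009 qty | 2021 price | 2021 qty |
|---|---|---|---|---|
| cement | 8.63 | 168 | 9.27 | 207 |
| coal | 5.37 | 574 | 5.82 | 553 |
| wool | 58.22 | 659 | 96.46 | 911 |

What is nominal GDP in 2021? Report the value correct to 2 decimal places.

93012.41

Nominal GDP 2021 = Σ (p_2021 × q_2021) = 9.27·207 + 5.82·553 + 96.46·911 = 93012.41.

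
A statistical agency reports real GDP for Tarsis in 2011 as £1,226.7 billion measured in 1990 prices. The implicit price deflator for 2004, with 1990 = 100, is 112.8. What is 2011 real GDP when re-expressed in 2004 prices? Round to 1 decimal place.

£1,383.7 billion

Real GDP in 2004 prices = Real GDP in 1990 prices × (P_2004/P_1990) = 1226.7 × 1.128 = 1383.72.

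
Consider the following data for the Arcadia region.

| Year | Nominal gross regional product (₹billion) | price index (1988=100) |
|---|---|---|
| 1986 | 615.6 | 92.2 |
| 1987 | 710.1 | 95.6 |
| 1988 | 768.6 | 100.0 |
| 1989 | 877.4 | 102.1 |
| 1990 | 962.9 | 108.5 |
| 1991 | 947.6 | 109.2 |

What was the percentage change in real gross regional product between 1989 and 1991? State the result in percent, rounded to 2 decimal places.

Real gross regional product 1989 = 877.4/1.021 = 859.35.
Real gross regional product 1991 = 947.6/1.092 = 867.77.
Change = 867.77/859.35 − 1 = 0.0098.

0.98%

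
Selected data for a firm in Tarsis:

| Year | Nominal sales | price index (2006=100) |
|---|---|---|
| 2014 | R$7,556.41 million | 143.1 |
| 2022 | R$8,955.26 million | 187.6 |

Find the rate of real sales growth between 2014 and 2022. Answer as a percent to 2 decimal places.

-9.60%

Deflate each year: 2014 → 7556.41/1.431 = 5280.51; 2022 → 8955.26/1.876 = 4773.59.
So real sales changed by 4773.59/5280.51 − 1 = -0.0960, i.e. -9.60%.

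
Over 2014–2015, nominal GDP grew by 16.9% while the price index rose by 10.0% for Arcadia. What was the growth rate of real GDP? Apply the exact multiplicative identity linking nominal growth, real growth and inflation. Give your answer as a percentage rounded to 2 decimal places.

(1 + g_nom) = (1 + g_real)(1 + π), so g_real = 1.1690 / 1.1000 − 1 = 0.06273.

6.27%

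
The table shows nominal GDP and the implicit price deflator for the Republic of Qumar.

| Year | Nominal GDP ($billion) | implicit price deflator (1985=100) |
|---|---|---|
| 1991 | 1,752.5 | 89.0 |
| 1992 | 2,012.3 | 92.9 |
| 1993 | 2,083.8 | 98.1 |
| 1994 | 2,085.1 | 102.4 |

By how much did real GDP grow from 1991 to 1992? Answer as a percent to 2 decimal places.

10.00%

Real GDP 1991 = 1752.5/0.890 = 1969.10.
Real GDP 1992 = 2012.3/0.929 = 2166.09.
Change = 2166.09/1969.10 − 1 = 0.1000.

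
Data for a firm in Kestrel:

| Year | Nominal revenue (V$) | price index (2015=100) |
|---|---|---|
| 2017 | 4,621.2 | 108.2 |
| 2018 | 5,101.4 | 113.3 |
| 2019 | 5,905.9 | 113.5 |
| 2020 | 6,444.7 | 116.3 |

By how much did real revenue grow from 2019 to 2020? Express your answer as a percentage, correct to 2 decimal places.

Real revenue 2019 = 5905.9/1.135 = 5203.44.
Real revenue 2020 = 6444.7/1.163 = 5541.44.
Change = 5541.44/5203.44 − 1 = 0.0650.

6.50%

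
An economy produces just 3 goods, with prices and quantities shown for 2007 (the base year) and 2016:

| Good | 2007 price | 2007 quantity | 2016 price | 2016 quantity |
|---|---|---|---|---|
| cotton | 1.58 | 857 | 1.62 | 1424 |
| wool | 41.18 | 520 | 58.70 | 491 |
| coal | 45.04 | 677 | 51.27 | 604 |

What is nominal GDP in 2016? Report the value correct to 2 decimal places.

62095.66

Nominal GDP 2016 = Σ (p_2016 × q_2016) = 1.62·1424 + 58.70·491 + 51.27·604 = 62095.66.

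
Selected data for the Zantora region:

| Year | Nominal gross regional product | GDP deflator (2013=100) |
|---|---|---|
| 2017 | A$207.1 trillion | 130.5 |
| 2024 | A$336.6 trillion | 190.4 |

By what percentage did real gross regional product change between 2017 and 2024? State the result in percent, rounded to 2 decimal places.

Deflate each year: 2017 → 207.1/1.305 = 158.70; 2024 → 336.6/1.904 = 176.79.
So real gross regional product changed by 176.79/158.70 − 1 = 0.1140, i.e. 11.40%.

11.40%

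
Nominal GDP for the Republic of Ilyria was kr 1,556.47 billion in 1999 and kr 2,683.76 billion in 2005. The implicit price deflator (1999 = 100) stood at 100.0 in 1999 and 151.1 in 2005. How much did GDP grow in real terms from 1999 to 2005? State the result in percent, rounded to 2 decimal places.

14.11%

Real GDP 1999 = 1556.47 / 1.000 = 1556.47.
Real GDP 2005 = 2683.76 / 1.511 = 1776.15.
Real growth = 1776.15 / 1556.47 − 1 = 0.1411.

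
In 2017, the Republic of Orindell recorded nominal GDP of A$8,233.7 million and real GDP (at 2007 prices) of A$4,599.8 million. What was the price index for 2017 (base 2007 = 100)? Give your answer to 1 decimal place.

price index = (Nominal / Real) × 100 = 8233.7 / 4599.8 × 100 = 179.00.

179.0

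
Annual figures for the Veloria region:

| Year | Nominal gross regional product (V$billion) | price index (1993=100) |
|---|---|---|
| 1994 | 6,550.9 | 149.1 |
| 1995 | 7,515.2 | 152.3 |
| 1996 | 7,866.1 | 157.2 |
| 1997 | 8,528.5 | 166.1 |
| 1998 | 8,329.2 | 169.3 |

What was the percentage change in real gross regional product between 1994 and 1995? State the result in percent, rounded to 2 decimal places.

Real gross regional product 1994 = 6550.9/1.491 = 4393.63.
Real gross regional product 1995 = 7515.2/1.523 = 4934.47.
Change = 4934.47/4393.63 − 1 = 0.1231.

12.31%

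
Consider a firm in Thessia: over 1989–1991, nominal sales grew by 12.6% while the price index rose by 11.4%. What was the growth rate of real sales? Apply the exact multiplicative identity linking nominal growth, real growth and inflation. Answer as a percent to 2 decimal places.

1.08%

(1 + g_nom) = (1 + g_real)(1 + π), so g_real = 1.1260 / 1.1140 − 1 = 0.01077.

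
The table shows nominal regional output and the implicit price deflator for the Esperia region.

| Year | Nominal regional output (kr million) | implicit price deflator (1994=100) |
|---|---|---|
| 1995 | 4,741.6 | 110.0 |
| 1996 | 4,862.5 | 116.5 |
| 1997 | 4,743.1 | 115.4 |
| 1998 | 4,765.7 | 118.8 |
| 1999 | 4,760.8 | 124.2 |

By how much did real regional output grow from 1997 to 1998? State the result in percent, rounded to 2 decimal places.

-2.40%

Real regional output 1997 = 4743.1/1.154 = 4110.14.
Real regional output 1998 = 4765.7/1.188 = 4011.53.
Change = 4011.53/4110.14 − 1 = -0.0240.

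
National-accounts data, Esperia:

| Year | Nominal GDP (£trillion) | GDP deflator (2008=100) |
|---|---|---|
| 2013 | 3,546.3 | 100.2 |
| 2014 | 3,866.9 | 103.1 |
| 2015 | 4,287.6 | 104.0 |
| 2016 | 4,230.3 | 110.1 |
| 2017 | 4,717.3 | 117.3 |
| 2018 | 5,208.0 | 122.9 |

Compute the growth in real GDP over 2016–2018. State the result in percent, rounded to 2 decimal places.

Real GDP 2016 = 4230.3/1.101 = 3842.23.
Real GDP 2018 = 5208.0/1.229 = 4237.59.
Change = 4237.59/3842.23 − 1 = 0.1029.

10.29%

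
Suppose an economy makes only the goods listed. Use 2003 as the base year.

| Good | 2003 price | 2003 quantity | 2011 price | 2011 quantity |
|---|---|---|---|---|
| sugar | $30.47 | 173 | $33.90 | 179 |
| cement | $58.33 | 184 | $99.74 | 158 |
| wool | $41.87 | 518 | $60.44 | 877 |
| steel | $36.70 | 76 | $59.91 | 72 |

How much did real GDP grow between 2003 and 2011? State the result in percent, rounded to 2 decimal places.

33.47%

Real GDP 2003 = Nominal GDP 2003 = 30.47·173 + 58.33·184 + 41.87·518 + 36.70·76 = 40481.89.
Real GDP 2011 (at 2003 prices) = 30.47·179 + 58.33·158 + 41.87·877 + 36.70·72 = 54032.66.
Real growth = 54032.66/40481.89 − 1 = 0.3347.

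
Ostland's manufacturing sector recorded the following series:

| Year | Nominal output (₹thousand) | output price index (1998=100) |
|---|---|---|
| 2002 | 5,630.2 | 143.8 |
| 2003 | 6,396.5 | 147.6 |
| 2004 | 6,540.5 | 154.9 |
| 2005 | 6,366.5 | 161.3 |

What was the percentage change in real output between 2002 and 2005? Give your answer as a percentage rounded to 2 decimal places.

Real output 2002 = 5630.2/1.438 = 3915.30.
Real output 2005 = 6366.5/1.613 = 3946.99.
Change = 3946.99/3915.30 − 1 = 0.0081.

0.81%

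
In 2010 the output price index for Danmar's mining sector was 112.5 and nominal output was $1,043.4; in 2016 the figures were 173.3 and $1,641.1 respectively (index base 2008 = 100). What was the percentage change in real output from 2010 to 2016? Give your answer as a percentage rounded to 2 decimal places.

Deflate each year: 2010 → 1043.4/1.125 = 927.47; 2016 → 1641.1/1.733 = 946.97.
So real output changed by 946.97/927.47 − 1 = 0.0210, i.e. 2.10%.

2.10%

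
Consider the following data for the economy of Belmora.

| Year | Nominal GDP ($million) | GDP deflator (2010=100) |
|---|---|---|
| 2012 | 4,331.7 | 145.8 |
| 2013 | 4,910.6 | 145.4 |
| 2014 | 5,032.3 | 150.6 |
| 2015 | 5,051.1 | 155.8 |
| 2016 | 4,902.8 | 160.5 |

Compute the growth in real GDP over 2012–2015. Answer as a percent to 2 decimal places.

Real GDP 2012 = 4331.7/1.458 = 2970.99.
Real GDP 2015 = 5051.1/1.558 = 3242.04.
Change = 3242.04/2970.99 − 1 = 0.0912.

9.12%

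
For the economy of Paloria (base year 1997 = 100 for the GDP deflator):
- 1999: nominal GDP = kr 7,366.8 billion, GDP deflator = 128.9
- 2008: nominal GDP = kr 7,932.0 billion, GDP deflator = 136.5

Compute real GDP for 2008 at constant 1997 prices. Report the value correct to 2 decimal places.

Real GDP = Nominal / (GDP deflator/100) = 7932.0 / 1.365 = 5810.99.

kr 5,810.99 billion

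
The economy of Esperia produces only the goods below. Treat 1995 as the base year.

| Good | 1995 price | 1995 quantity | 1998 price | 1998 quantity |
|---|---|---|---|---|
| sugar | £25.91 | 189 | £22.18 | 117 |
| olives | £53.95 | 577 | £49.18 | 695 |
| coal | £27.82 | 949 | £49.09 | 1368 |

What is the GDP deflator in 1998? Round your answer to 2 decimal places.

132.25

Nominal GDP 1998 = 22.18·117 + 49.18·695 + 49.09·1368 = 103930.28.
Real GDP 1998 (at 1995 prices) = 25.91·117 + 53.95·695 + 27.82·1368 = 78584.48.
Deflator = Nominal/Real × 100 = 103930.28/78584.48 × 100 = 132.253.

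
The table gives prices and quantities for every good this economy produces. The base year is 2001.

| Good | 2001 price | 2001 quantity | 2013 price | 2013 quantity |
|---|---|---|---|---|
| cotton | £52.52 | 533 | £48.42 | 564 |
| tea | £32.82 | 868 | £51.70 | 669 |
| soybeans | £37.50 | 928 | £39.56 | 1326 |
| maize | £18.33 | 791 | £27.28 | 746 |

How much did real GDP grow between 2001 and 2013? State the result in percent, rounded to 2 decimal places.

8.69%

Real GDP 2001 = Nominal GDP 2001 = 52.52·533 + 32.82·868 + 37.50·928 + 18.33·791 = 105779.95.
Real GDP 2013 (at 2001 prices) = 52.52·564 + 32.82·669 + 37.50·1326 + 18.33·746 = 114977.04.
Real growth = 114977.04/105779.95 − 1 = 0.0869.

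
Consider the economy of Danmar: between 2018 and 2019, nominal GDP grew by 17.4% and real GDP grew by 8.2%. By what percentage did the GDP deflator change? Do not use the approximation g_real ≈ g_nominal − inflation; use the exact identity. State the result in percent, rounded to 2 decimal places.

(1 + g_nom) = (1 + g_real)(1 + π), so π = 1.1740 / 1.0820 − 1 = 0.08503.

8.50%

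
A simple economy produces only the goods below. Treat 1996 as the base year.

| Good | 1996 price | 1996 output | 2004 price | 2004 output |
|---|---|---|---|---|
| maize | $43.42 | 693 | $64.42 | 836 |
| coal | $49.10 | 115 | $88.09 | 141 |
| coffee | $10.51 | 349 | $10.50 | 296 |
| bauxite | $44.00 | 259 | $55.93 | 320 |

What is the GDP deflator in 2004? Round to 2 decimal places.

Nominal GDP 2004 = 64.42·836 + 88.09·141 + 10.50·296 + 55.93·320 = 87281.41.
Real GDP 2004 (at 1996 prices) = 43.42·836 + 49.10·141 + 10.51·296 + 44.00·320 = 60413.18.
Deflator = Nominal/Real × 100 = 87281.41/60413.18 × 100 = 144.474.

144.47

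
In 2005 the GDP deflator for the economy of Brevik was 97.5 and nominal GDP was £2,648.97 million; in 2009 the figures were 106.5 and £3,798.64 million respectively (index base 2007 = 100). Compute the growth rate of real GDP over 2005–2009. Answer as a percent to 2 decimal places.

31.28%

Deflate each year: 2005 → 2648.97/0.975 = 2716.89; 2009 → 3798.64/1.065 = 3566.80.
So real GDP changed by 3566.80/2716.89 − 1 = 0.3128, i.e. 31.28%.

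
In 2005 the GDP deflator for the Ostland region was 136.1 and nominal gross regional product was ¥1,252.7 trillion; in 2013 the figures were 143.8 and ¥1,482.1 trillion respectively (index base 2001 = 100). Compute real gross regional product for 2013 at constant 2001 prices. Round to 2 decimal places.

Real gross regional product = Nominal / (GDP deflator/100) = 1482.1 / 1.438 = 1030.67.

¥1,030.67 trillion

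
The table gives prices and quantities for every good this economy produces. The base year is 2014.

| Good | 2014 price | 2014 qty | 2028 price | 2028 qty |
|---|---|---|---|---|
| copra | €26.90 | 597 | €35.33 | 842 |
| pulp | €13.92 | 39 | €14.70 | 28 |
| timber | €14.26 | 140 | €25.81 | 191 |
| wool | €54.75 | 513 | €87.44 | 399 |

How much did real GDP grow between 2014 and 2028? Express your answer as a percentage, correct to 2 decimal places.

Real GDP 2014 = Nominal GDP 2014 = 26.90·597 + 13.92·39 + 14.26·140 + 54.75·513 = 46685.33.
Real GDP 2028 (at 2014 prices) = 26.90·842 + 13.92·28 + 14.26·191 + 54.75·399 = 47608.47.
Real growth = 47608.47/46685.33 − 1 = 0.0198.

1.98%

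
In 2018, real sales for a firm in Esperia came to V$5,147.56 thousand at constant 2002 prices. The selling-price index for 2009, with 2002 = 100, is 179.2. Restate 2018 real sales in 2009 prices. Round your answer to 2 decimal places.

Real sales in 2009 prices = Real sales in 2002 prices × (P_2009/P_2002) = 5147.56 × 1.792 = 9224.43.

V$9,224.43 thousand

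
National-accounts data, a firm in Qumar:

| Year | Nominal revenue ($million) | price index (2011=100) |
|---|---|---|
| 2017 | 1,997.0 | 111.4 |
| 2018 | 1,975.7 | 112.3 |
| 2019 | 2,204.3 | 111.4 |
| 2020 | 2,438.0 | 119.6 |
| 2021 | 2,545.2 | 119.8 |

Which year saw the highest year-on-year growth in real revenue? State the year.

2019

2018: real = 1975.7/1.123 = 1759.31; growth vs 2017 (1792.64) = -1.86%.
2019: real = 2204.3/1.114 = 1978.73; growth vs 2018 (1759.31) = 12.47%.
2020: real = 2438.0/1.196 = 2038.46; growth vs 2019 (1978.73) = 3.02%.
2021: real = 2545.2/1.198 = 2124.54; growth vs 2020 (2038.46) = 4.22%.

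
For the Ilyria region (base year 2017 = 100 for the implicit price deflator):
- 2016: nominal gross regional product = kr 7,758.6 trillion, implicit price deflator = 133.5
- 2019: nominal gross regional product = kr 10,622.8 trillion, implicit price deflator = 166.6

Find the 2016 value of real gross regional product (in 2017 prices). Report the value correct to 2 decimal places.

Real gross regional product = Nominal / (implicit price deflator/100) = 7758.6 / 1.335 = 5811.69.

kr 5,811.69 trillion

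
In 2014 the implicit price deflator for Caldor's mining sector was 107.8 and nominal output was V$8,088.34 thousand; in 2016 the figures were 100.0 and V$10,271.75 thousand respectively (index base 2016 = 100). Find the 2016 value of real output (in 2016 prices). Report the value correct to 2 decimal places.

V$10,271.75 thousand

Real output = Nominal / (implicit price deflator/100) = 10271.75 / 1.000 = 10271.75.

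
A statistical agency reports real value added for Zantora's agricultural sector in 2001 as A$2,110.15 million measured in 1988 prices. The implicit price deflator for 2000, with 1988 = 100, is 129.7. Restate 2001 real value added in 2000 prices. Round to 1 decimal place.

Real value added in 2000 prices = Real value added in 1988 prices × (P_2000/P_1988) = 2110.15 × 1.297 = 2736.86.

A$2,736.9 million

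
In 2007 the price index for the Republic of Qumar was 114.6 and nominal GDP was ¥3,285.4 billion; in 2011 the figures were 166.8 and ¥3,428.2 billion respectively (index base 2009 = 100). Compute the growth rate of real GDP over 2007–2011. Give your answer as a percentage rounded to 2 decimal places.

-28.31%

Deflate each year: 2007 → 3285.4/1.146 = 2866.84; 2011 → 3428.2/1.668 = 2055.28.
So real GDP changed by 2055.28/2866.84 − 1 = -0.2831, i.e. -28.31%.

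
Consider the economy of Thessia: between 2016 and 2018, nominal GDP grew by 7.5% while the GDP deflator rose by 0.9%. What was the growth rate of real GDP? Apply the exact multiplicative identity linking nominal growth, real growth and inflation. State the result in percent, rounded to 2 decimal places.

6.54%

(1 + g_nom) = (1 + g_real)(1 + π), so g_real = 1.0750 / 1.0090 − 1 = 0.06541.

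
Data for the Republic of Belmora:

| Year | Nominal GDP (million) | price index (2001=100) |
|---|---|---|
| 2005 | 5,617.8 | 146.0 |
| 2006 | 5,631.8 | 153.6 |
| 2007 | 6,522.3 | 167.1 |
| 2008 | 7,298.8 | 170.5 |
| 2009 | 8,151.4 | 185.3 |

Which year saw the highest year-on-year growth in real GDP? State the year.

2006: real = 5631.8/1.536 = 3666.54; growth vs 2005 (3847.81) = -4.71%.
2007: real = 6522.3/1.671 = 3903.23; growth vs 2006 (3666.54) = 6.46%.
2008: real = 7298.8/1.705 = 4280.82; growth vs 2007 (3903.23) = 9.67%.
2009: real = 8151.4/1.853 = 4399.03; growth vs 2008 (4280.82) = 2.76%.

2008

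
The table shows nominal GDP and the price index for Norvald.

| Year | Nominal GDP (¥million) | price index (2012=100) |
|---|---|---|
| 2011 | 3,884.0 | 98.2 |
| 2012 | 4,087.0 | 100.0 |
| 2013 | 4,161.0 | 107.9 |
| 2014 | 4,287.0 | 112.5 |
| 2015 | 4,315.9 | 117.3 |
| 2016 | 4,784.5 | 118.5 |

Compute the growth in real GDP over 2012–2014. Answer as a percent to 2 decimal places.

Real GDP 2012 = 4087.0/1.000 = 4087.00.
Real GDP 2014 = 4287.0/1.125 = 3810.67.
Change = 3810.67/4087.00 − 1 = -0.0676.

-6.76%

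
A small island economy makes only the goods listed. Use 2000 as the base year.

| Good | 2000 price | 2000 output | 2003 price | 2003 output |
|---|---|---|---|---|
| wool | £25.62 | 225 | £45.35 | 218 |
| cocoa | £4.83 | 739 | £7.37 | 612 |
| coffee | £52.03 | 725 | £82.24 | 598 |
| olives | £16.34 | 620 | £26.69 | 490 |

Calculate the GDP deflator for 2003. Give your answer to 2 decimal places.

Nominal GDP 2003 = 45.35·218 + 7.37·612 + 82.24·598 + 26.69·490 = 76654.36.
Real GDP 2003 (at 2000 prices) = 25.62·218 + 4.83·612 + 52.03·598 + 16.34·490 = 47661.66.
Deflator = Nominal/Real × 100 = 76654.36/47661.66 × 100 = 160.830.

160.83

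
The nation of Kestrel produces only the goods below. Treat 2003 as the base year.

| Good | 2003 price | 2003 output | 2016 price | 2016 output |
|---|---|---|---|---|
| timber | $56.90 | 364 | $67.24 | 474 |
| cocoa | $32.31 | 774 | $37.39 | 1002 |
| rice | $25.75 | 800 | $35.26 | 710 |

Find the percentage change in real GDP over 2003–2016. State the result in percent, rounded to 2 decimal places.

Real GDP 2003 = Nominal GDP 2003 = 56.90·364 + 32.31·774 + 25.75·800 = 66319.54.
Real GDP 2016 (at 2003 prices) = 56.90·474 + 32.31·1002 + 25.75·710 = 77627.72.
Real growth = 77627.72/66319.54 − 1 = 0.1705.

17.05%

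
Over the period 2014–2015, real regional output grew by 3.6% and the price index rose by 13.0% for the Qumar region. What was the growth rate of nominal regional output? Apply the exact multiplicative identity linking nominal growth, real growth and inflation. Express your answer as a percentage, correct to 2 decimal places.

17.07%

(1 + g_nom) = (1 + g_real)(1 + π) = 1.0360 × 1.1300 = 1.17068.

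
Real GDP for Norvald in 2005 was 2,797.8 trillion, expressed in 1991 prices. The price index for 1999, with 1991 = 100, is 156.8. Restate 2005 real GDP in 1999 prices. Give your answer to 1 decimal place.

Real GDP in 1999 prices = Real GDP in 1991 prices × (P_1999/P_1991) = 2797.8 × 1.568 = 4386.95.

4,387.0 trillion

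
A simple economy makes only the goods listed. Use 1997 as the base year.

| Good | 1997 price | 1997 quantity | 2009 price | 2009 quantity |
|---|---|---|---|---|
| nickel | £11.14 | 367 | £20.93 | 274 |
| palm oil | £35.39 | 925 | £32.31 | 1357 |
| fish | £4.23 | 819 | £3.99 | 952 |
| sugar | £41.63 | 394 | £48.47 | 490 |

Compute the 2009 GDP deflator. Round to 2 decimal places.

102.15

Nominal GDP 2009 = 20.93·274 + 32.31·1357 + 3.99·952 + 48.47·490 = 77128.27.
Real GDP 2009 (at 1997 prices) = 11.14·274 + 35.39·1357 + 4.23·952 + 41.63·490 = 75502.25.
Deflator = Nominal/Real × 100 = 77128.27/75502.25 × 100 = 102.154.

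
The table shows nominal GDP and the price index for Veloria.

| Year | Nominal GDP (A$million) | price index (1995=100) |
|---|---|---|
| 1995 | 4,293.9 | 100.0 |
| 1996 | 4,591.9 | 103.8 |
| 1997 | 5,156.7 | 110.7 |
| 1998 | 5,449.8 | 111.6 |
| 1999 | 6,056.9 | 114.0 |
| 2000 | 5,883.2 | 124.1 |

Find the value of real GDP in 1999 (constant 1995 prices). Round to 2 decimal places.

A$5,313.07 million

Real GDP 1999 = 6056.9 / 1.140 = 5313.07.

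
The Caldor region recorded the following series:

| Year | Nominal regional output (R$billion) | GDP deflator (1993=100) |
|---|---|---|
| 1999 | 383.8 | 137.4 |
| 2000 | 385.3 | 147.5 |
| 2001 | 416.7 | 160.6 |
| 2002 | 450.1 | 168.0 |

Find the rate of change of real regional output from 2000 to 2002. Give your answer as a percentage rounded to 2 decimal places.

Real regional output 2000 = 385.3/1.475 = 261.22.
Real regional output 2002 = 450.1/1.680 = 267.92.
Change = 267.92/261.22 − 1 = 0.0256.

2.56%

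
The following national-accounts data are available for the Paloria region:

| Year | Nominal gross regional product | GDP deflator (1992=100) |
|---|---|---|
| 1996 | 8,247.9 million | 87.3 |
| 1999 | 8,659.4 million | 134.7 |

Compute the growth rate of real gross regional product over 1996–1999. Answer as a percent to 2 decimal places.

-31.96%

Deflate each year: 1996 → 8247.9/0.873 = 9447.77; 1999 → 8659.4/1.347 = 6428.66.
So real gross regional product changed by 6428.66/9447.77 − 1 = -0.3196, i.e. -31.96%.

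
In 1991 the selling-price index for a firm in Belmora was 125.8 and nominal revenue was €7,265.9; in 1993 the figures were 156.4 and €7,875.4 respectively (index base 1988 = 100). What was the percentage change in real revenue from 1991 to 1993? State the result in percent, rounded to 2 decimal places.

-12.82%

Deflate each year: 1991 → 7265.9/1.258 = 5775.76; 1993 → 7875.4/1.564 = 5035.42.
So real revenue changed by 5035.42/5775.76 − 1 = -0.1282, i.e. -12.82%.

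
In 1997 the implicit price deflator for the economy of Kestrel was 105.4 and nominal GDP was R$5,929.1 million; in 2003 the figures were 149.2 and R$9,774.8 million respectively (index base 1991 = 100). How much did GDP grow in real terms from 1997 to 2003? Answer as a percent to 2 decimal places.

16.46%

Deflate each year: 1997 → 5929.1/1.054 = 5625.33; 2003 → 9774.8/1.492 = 6551.47.
So real GDP changed by 6551.47/5625.33 − 1 = 0.1646, i.e. 16.46%.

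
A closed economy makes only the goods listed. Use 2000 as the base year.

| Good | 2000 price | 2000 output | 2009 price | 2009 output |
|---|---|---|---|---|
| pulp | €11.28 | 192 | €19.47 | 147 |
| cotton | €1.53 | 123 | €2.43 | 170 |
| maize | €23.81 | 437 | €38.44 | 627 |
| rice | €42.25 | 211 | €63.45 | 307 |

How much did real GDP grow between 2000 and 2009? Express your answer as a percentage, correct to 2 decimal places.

37.58%

Real GDP 2000 = Nominal GDP 2000 = 11.28·192 + 1.53·123 + 23.81·437 + 42.25·211 = 21673.67.
Real GDP 2009 (at 2000 prices) = 11.28·147 + 1.53·170 + 23.81·627 + 42.25·307 = 29817.88.
Real growth = 29817.88/21673.67 − 1 = 0.3758.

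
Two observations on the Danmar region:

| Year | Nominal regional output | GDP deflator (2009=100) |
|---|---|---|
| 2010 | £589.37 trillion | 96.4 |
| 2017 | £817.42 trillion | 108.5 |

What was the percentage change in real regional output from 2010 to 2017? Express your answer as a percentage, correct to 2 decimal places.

23.23%

Deflate each year: 2010 → 589.37/0.964 = 611.38; 2017 → 817.42/1.085 = 753.38.
So real regional output changed by 753.38/611.38 − 1 = 0.2323, i.e. 23.23%.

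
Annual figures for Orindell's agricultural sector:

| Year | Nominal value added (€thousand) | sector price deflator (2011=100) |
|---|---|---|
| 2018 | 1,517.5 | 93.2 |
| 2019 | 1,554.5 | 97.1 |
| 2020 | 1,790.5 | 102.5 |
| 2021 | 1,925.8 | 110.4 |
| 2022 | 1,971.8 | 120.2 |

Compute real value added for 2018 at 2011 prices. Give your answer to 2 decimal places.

Real value added 2018 = 1517.5 / 0.932 = 1628.22.

€1,628.22 thousand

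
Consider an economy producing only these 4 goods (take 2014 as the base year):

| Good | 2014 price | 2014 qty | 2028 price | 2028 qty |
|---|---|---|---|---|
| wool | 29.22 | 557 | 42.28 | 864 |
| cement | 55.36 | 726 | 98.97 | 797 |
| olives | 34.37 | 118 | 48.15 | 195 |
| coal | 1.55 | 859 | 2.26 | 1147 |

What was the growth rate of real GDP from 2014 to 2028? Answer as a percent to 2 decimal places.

Real GDP 2014 = Nominal GDP 2014 = 29.22·557 + 55.36·726 + 34.37·118 + 1.55·859 = 61854.01.
Real GDP 2028 (at 2014 prices) = 29.22·864 + 55.36·797 + 34.37·195 + 1.55·1147 = 77848.00.
Real growth = 77848.00/61854.01 − 1 = 0.2586.

25.86%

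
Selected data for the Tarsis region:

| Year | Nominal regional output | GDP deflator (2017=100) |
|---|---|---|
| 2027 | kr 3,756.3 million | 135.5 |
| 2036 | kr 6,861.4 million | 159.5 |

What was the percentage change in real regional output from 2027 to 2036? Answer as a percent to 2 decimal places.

Deflate each year: 2027 → 3756.3/1.355 = 2772.18; 2036 → 6861.4/1.595 = 4301.82.
So real regional output changed by 4301.82/2772.18 − 1 = 0.5518, i.e. 55.18%.

55.18%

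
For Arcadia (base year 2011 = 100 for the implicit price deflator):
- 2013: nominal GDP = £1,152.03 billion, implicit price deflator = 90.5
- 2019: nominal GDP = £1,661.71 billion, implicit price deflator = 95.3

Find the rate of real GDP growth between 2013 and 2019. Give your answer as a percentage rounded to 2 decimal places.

36.98%

Deflate each year: 2013 → 1152.03/0.905 = 1272.96; 2019 → 1661.71/0.953 = 1743.66.
So real GDP changed by 1743.66/1272.96 − 1 = 0.3698, i.e. 36.98%.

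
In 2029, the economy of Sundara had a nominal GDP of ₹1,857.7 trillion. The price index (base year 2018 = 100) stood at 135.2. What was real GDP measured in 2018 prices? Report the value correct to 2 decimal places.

₹1,374.04 trillion

Real GDP = Nominal / (price index/100) = 1857.7 / 1.352 = 1374.04.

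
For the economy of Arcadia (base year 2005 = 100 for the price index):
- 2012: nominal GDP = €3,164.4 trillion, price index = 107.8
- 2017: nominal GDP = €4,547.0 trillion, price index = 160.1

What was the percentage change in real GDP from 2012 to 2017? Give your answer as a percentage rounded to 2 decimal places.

-3.25%

Real GDP 2012 = 3164.4 / 1.078 = 2935.44.
Real GDP 2017 = 4547.0 / 1.601 = 2840.10.
Real growth = 2840.10 / 2935.44 − 1 = -0.0325.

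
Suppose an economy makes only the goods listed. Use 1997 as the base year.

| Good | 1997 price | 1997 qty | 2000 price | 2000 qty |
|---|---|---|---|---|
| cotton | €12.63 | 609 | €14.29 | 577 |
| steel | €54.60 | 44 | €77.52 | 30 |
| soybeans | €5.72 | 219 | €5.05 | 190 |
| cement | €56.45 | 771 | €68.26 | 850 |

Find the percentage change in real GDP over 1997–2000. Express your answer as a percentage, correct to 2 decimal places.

5.70%

Real GDP 1997 = Nominal GDP 1997 = 12.63·609 + 54.60·44 + 5.72·219 + 56.45·771 = 54869.70.
Real GDP 2000 (at 1997 prices) = 12.63·577 + 54.60·30 + 5.72·190 + 56.45·850 = 57994.81.
Real growth = 57994.81/54869.70 − 1 = 0.0570.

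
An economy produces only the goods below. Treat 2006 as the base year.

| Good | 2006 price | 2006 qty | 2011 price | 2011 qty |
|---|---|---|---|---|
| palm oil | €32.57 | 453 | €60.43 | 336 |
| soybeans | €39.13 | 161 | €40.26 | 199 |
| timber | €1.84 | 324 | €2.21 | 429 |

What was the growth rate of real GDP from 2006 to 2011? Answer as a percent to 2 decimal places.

Real GDP 2006 = Nominal GDP 2006 = 32.57·453 + 39.13·161 + 1.84·324 = 21650.30.
Real GDP 2011 (at 2006 prices) = 32.57·336 + 39.13·199 + 1.84·429 = 19519.75.
Real growth = 19519.75/21650.30 − 1 = -0.0984.

-9.84%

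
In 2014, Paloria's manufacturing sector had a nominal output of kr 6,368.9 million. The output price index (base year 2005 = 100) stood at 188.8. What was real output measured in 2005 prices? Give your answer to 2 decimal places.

Real output = Nominal / (output price index/100) = 6368.9 / 1.888 = 3373.36.

kr 3,373.36 million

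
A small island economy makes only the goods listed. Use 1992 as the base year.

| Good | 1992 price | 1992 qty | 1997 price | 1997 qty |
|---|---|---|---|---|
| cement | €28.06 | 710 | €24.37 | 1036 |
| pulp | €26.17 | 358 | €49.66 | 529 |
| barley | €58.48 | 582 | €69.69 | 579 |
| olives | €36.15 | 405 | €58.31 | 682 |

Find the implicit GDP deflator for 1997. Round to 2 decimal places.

129.78

Nominal GDP 1997 = 24.37·1036 + 49.66·529 + 69.69·579 + 58.31·682 = 131635.39.
Real GDP 1997 (at 1992 prices) = 28.06·1036 + 26.17·529 + 58.48·579 + 36.15·682 = 101428.31.
Deflator = Nominal/Real × 100 = 131635.39/101428.31 × 100 = 129.782.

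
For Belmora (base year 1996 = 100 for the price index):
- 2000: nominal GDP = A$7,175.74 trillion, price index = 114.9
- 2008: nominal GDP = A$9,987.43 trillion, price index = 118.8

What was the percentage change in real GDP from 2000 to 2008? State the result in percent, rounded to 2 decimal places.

34.61%

Deflate each year: 2000 → 7175.74/1.149 = 6245.20; 2008 → 9987.43/1.188 = 8406.93.
So real GDP changed by 8406.93/6245.20 − 1 = 0.3461, i.e. 34.61%.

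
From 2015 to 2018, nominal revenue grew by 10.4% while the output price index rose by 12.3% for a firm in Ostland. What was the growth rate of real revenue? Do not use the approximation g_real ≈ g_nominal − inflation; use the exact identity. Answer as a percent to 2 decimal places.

(1 + g_nom) = (1 + g_real)(1 + π), so g_real = 1.1040 / 1.1230 − 1 = -0.01692.

-1.69%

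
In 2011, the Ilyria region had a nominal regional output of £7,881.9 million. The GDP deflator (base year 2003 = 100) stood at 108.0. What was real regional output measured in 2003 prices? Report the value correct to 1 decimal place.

Real regional output = Nominal / (GDP deflator/100) = 7881.9 / 1.080 = 7298.06.

£7,298.1 million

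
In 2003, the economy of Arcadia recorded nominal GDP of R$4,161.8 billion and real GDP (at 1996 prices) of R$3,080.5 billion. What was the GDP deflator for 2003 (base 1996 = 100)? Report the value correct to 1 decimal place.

GDP deflator = (Nominal / Real) × 100 = 4161.8 / 3080.5 × 100 = 135.10.

135.1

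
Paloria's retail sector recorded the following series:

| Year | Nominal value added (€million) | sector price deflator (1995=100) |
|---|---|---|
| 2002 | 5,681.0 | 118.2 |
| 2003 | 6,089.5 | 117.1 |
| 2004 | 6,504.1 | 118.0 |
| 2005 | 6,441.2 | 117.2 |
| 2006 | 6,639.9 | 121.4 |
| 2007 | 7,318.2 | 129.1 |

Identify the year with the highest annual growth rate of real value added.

2003

2003: real = 6089.5/1.171 = 5200.26; growth vs 2002 (4806.26) = 8.20%.
2004: real = 6504.1/1.180 = 5511.95; growth vs 2003 (5200.26) = 5.99%.
2005: real = 6441.2/1.172 = 5495.90; growth vs 2004 (5511.95) = -0.29%.
2006: real = 6639.9/1.214 = 5469.44; growth vs 2005 (5495.90) = -0.48%.
2007: real = 7318.2/1.291 = 5668.63; growth vs 2006 (5469.44) = 3.64%.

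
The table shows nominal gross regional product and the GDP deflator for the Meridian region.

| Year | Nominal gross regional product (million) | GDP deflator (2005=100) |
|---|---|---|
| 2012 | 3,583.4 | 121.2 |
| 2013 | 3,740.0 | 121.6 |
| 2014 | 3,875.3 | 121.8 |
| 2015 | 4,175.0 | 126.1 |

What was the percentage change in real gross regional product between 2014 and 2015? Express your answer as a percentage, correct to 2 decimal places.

4.06%

Real gross regional product 2014 = 3875.3/1.218 = 3181.69.
Real gross regional product 2015 = 4175.0/1.261 = 3310.86.
Change = 3310.86/3181.69 − 1 = 0.0406.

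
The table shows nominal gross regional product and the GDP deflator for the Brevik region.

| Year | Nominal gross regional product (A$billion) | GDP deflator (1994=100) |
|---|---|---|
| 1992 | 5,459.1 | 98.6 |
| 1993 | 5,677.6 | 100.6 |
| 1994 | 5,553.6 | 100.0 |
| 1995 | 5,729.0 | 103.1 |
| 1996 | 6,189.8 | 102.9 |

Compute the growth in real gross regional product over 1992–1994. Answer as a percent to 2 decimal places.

Real gross regional product 1992 = 5459.1/0.986 = 5536.61.
Real gross regional product 1994 = 5553.6/1.000 = 5553.60.
Change = 5553.60/5536.61 − 1 = 0.0031.

0.31%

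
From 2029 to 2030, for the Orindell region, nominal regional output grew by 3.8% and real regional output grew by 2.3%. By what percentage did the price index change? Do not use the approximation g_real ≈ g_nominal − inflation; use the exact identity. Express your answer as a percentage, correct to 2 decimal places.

(1 + g_nom) = (1 + g_real)(1 + π), so π = 1.0380 / 1.0230 − 1 = 0.01466.

1.47%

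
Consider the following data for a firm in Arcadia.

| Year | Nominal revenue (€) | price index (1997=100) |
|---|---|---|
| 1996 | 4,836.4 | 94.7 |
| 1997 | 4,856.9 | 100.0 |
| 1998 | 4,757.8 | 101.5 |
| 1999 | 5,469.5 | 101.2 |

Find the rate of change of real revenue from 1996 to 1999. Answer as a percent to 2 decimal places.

Real revenue 1996 = 4836.4/0.947 = 5107.07.
Real revenue 1999 = 5469.5/1.012 = 5404.64.
Change = 5404.64/5107.07 − 1 = 0.0583.

5.83%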